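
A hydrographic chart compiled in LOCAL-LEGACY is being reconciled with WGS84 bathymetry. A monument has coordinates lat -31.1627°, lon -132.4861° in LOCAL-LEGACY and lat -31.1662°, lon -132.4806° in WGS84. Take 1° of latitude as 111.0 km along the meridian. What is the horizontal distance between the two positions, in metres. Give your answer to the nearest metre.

651 m

Δφ = -31.1662° − -31.1627° = -0.0035°; Δλ = -132.4806° − -132.4861° = +0.0055°.
ΔN = Δφ × 111000 = -388.5 m; ΔE = Δλ × 111000 × cos(-31.1627°) = +0.0055 × 111000 × 0.855701 = 522.4 m.
Distance = √(ΔE² + ΔN²) = √(522.4² + (-388.5)²) = 651.0 m.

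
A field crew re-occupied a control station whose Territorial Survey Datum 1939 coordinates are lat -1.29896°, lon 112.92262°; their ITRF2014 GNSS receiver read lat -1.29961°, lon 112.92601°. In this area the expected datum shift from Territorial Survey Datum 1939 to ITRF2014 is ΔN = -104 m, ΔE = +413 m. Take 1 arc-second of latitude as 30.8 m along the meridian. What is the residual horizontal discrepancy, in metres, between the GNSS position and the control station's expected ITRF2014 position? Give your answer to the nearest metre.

49 m

Observed coordinate differences: Δφ = -0.00065°, Δλ = +0.00339°.
Converting to metres (1° lat = 110880 m, cos φ = 0.999743): observed ΔN = -72.1 m, observed ΔE = 375.8 m.
Subtracting the expected shift leaves a residual of -72.1 − (-104) = 31.9 m north and 375.8 − (413) = -37.2 m east.
Residual distance = √(31.9² + (-37.2)²) = 49.0 m.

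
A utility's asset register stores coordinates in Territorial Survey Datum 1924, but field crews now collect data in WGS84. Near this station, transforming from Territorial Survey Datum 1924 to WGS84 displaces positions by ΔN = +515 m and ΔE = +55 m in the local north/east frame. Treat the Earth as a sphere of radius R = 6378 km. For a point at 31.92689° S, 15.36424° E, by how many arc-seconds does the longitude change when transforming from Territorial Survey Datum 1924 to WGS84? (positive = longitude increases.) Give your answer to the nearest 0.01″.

At latitude -31.92689°, cos φ = 0.848724.
One radian of longitude at latitude φ spans R cos φ, so Δλ = ΔE / (R cos φ) = 55.0 / (6378000 × 0.848724) = 1.0160e-05 rad = 2.096″.

Δλ = 2.10″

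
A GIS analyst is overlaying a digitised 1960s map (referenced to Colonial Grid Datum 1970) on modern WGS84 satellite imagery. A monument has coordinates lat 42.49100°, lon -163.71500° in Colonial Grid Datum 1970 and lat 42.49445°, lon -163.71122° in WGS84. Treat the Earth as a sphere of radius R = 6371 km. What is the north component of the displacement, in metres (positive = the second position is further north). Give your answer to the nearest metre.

ΔN = 384 m

Δφ = 42.49445° − 42.49100° = +0.00345°; Δλ = -163.71122° − -163.71500° = +0.00378°.
1° along a meridian = πR/180 = 111195 m.
ΔN = Δφ × 111195 = 383.6 m; ΔE = Δλ × 111195 × cos(42.49100°) = +0.00378 × 111195 × 0.737383 = 309.9 m.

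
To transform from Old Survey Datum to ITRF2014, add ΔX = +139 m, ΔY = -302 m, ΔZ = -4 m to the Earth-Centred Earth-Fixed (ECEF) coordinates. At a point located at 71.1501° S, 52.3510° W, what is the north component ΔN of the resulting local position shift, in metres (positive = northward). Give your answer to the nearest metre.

ΔN = 305 m

The local north axis is (−sin φ cos λ, −sin φ sin λ, cos φ), giving ΔN = 80.351 + 226.290 − 1.292 = 305.35 m.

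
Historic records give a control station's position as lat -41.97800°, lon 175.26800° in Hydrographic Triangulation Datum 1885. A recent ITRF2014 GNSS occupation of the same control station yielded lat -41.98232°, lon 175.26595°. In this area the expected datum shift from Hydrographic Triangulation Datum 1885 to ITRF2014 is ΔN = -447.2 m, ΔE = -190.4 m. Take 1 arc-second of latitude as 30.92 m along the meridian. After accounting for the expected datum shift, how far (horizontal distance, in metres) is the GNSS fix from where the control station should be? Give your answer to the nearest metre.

Observed coordinate differences: Δφ = -0.00432°, Δλ = -0.00205°.
Converting to metres (1° lat = 111312 m, cos φ = 0.743402): observed ΔN = -480.9 m, observed ΔE = -169.6 m.
Subtracting the expected shift leaves a residual of -480.9 − (-447.2) = -33.7 m north and -169.6 − (-190.4) = 20.8 m east.
Residual distance = √((-33.7)² + 20.8²) = 39.6 m.

40 m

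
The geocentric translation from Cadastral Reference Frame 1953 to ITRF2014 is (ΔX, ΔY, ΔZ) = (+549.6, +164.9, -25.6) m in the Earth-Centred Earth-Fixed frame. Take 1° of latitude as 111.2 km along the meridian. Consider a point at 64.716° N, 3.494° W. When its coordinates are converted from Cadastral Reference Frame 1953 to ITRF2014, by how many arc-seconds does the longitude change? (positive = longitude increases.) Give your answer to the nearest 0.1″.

sin φ = 0.904202, cos φ = 0.427105, sin λ = -0.060944, cos λ = 0.998141.
East component: ΔE = −sin λ·ΔX + cos λ·ΔY = −(-0.060944)(549.6) + (0.998141)(164.9) = 198.09 m.
1° of latitude spans 111200 m; at latitude φ, 1° of longitude spans that × cos φ = 47494.1 m, so Δλ = 198.09 / 47494.1 × 3600 = 15.015″.

Δλ = 15.0″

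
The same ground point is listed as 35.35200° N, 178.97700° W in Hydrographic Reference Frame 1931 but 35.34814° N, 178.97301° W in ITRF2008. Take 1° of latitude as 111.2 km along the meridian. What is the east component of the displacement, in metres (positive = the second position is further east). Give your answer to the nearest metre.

ΔE = 362 m

Δφ = 35.34814° − 35.35200° = -0.00386°; Δλ = -178.97301° − -178.97700° = +0.00399°.
ΔN = Δφ × 111200 = -429.2 m; ΔE = Δλ × 111200 × cos(35.35200°) = +0.00399 × 111200 × 0.815613 = 361.9 m.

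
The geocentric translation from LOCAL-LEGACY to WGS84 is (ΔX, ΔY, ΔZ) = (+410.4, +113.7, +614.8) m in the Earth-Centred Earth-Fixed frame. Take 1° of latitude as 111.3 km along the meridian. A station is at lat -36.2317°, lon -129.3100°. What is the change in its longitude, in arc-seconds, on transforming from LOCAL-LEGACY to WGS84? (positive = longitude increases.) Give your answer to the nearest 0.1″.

sin φ = -0.591052, cos φ = 0.806633, sin λ = -0.773730, cos λ = -0.633516.
East component: ΔE = −sin λ·ΔX + cos λ·ΔY = −(-0.773730)(410.4) + (-0.633516)(113.7) = 245.51 m.
1° of latitude spans 111300 m; at latitude φ, 1° of longitude spans that × cos φ = 89778.3 m, so Δλ = 245.51 / 89778.3 × 3600 = 9.845″.

Δλ = 9.8″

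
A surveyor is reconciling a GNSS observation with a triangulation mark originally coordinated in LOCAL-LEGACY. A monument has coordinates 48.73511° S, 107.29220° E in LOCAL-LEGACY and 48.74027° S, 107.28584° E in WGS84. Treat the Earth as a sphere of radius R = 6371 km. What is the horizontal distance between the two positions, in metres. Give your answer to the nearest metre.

739 m

Δφ = -48.74027° − -48.73511° = -0.00516°; Δλ = 107.28584° − 107.29220° = -0.00636°.
1° along a meridian = πR/180 = 111195 m.
ΔN = Δφ × 111195 = -573.8 m; ΔE = Δλ × 111195 × cos(-48.73511°) = -0.00636 × 111195 × 0.659541 = -466.4 m.
Distance = √(ΔE² + ΔN²) = √((-466.4)² + (-573.8)²) = 739.4 m.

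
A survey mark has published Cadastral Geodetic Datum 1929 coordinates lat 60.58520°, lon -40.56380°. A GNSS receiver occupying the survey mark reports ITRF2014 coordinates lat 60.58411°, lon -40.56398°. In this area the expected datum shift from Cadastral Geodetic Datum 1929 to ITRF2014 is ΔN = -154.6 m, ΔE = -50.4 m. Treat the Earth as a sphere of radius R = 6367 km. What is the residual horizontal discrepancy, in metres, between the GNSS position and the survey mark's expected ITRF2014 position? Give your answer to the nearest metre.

Observed coordinate differences: Δφ = -0.00109°, Δλ = -0.00018°.
Converting to metres (1° lat = 111125 m, cos φ = 0.491129): observed ΔN = -121.1 m, observed ΔE = -9.8 m.
Subtracting the expected shift leaves a residual of -121.1 − (-154.6) = 33.5 m north and -9.8 − (-50.4) = 40.6 m east.
Residual distance = √(33.5² + 40.6²) = 52.6 m.

53 m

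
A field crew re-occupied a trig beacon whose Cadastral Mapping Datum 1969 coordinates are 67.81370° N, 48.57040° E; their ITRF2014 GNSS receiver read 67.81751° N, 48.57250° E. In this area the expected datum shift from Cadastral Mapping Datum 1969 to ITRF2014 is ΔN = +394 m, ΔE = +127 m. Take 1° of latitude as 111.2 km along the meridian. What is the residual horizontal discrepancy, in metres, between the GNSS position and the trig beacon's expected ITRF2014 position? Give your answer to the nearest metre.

Observed coordinate differences: Δφ = +0.00381°, Δλ = +0.00210°.
Converting to metres (1° lat = 111200 m, cos φ = 0.377619): observed ΔN = 423.7 m, observed ΔE = 88.2 m.
Subtracting the expected shift leaves a residual of 423.7 − (394) = 29.7 m north and 88.2 − (127) = -38.8 m east.
Residual distance = √(29.7² + (-38.8)²) = 48.9 m.

49 m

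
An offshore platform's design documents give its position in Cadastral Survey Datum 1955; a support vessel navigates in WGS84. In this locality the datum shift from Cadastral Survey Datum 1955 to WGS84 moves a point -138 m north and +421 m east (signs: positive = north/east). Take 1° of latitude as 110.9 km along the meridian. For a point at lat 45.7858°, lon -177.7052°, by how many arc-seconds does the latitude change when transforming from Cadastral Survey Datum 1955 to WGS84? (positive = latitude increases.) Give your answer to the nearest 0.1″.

Δφ = -4.5″

1° of latitude = 110.9 km, so Δφ = -138.0 / 110900 = -0.0012444° = -4.480″.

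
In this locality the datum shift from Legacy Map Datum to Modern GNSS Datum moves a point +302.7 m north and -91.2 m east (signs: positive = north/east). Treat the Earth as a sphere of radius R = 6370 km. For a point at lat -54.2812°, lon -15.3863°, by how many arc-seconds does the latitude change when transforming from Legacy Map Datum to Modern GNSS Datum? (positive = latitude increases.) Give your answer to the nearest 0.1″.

Δφ = 9.8″

On a sphere of radius R, 1 rad of latitude = R, so Δφ = ΔN / R = 302.7 / 6370000 = 4.7520e-05 rad = 9.802″.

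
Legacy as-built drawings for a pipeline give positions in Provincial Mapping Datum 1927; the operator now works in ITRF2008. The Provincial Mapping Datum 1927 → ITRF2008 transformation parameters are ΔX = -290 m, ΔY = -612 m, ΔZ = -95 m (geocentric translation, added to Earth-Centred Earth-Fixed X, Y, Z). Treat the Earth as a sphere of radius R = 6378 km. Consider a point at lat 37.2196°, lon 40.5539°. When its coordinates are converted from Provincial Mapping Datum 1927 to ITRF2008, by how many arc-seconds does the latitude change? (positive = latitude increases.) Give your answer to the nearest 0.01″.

sin φ = 0.604872, cos φ = 0.796323, sin λ = 0.650163, cos λ = 0.759795.
North component: ΔN = −sin φ cos λ·ΔX − sin φ sin λ·ΔY + cos φ·ΔZ = −(0.604872)(0.759795)(-290) − (0.604872)(0.650163)(-612) + (0.796323)(-95) = 298.31 m.
1° of latitude spans πR/180 = 111317 m, so Δφ = 298.31 / 111317 × 3600 = 9.647″.

Δφ = 9.65″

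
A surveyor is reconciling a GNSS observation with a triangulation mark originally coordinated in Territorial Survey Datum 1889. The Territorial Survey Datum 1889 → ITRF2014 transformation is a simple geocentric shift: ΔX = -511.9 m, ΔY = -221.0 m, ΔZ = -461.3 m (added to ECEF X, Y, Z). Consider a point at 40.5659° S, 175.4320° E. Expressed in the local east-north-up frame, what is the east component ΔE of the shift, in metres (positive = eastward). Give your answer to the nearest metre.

The local east axis at (φ, λ) is (−sin λ, cos λ, 0), so ΔE = −sin(175.4320°)·(-511.9) + cos(175.4320°)·(-221.0) = 261.07 m.

ΔE = 261 m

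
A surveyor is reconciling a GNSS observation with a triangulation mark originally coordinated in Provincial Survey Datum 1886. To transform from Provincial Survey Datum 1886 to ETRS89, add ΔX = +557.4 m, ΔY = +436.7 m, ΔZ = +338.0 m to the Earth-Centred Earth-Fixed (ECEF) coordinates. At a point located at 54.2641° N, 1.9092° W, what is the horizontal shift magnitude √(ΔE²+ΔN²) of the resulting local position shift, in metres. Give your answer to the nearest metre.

516 m

The local east axis at (φ, λ) is (−sin λ, cos λ, 0), so ΔE = −sin(-1.9092°)·557.4 + cos(-1.9092°)·436.7 = 455.03 m.
The local north axis is (−sin φ cos λ, −sin φ sin λ, cos φ), giving ΔN = -452.200 + 11.810 + 197.409 = -242.98 m.
Horizontal magnitude = √(ΔE² + ΔN²) = √(455.03² + (-242.98)²) = 515.84 m.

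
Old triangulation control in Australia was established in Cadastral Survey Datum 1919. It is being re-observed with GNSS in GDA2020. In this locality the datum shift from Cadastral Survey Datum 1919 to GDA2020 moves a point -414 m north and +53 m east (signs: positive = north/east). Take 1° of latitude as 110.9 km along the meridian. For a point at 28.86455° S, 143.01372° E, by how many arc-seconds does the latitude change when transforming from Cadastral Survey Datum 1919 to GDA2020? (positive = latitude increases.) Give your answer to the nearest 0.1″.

1° of latitude = 110.9 km, so Δφ = -414.0 / 110900 = -0.0037331° = -13.439″.

Δφ = -13.4″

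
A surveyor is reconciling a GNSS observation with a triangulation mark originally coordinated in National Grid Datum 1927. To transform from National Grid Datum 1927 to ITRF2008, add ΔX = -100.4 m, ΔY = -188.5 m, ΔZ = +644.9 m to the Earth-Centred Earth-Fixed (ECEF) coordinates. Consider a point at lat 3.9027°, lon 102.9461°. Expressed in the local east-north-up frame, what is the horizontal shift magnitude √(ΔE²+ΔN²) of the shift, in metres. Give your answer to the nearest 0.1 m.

669.2 m

The local east axis at (φ, λ) is (−sin λ, cos λ, 0), so ΔE = −sin(102.9461°)·(-100.4) + cos(102.9461°)·(-188.5) = 140.08 m.
The local north axis is (−sin φ cos λ, −sin φ sin λ, cos φ), giving ΔN = -1.531 + 12.504 + 643.405 = 654.38 m.
Horizontal magnitude = √(ΔE² + ΔN²) = √(140.08² + 654.38²) = 669.20 m.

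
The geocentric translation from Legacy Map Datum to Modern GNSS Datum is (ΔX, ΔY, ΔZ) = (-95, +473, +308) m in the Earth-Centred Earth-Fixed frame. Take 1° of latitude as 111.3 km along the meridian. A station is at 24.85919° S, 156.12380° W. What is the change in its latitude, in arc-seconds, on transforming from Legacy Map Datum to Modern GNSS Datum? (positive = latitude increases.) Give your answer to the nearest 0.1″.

Δφ = 7.6″

sin φ = -0.420390, cos φ = 0.907344, sin λ = -0.404762, cos λ = -0.914422.
North component: ΔN = −sin φ cos λ·ΔX − sin φ sin λ·ΔY + cos φ·ΔZ = −(-0.420390)(-0.914422)(-95) − (-0.420390)(-0.404762)(473) + (0.907344)(308) = 235.50 m.
1° of latitude spans 111300 m, so Δφ = 235.50 / 111300 × 3600 = 7.617″.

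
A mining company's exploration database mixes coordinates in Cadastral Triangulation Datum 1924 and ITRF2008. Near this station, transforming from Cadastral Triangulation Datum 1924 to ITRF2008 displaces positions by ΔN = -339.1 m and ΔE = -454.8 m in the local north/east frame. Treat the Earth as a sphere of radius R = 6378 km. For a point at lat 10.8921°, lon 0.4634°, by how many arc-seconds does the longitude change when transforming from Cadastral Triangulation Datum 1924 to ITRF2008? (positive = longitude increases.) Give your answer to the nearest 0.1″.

Δλ = -15.0″

At latitude 10.8921°, cos φ = 0.981985.
One radian of longitude at latitude φ spans R cos φ, so Δλ = ΔE / (R cos φ) = -454.8 / (6378000 × 0.981985) = -7.2616e-05 rad = -14.978″.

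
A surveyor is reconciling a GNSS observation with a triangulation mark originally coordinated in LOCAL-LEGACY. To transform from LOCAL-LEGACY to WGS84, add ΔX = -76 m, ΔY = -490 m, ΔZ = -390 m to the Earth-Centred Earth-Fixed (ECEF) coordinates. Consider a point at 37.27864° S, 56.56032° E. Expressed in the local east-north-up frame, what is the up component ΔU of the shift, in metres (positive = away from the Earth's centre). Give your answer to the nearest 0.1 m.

The local up (radial) axis is (cos φ cos λ, cos φ sin λ, sin φ), giving ΔU = -33.324 − 325.352 + 236.220 = -122.46 m.

ΔU = -122.5 m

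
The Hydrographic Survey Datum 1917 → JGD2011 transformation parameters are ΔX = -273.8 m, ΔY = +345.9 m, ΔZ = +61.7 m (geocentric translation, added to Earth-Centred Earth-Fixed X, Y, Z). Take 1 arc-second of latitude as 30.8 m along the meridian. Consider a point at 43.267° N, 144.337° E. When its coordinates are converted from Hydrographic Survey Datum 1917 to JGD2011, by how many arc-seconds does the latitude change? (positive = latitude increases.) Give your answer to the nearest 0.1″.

Δφ = -8.0″

sin φ = 0.685399, cos φ = 0.728168, sin λ = 0.583017, cos λ = -0.812460.
North component: ΔN = −sin φ cos λ·ΔX − sin φ sin λ·ΔY + cos φ·ΔZ = −(0.685399)(-0.812460)(-273.8) − (0.685399)(0.583017)(345.9) + (0.728168)(61.7) = -245.76 m.
1° of latitude spans 3600 × 30.80 = 110880 m, so Δφ = -245.76 / 110880 × 3600 = -7.979″.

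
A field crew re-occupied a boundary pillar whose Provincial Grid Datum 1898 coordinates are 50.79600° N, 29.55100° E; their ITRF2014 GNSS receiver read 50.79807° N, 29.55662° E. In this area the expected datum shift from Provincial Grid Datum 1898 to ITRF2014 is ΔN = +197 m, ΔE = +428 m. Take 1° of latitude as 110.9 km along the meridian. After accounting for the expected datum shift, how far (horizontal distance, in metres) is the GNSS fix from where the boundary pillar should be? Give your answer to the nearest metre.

Observed coordinate differences: Δφ = +0.00207°, Δλ = +0.00562°.
Converting to metres (1° lat = 110900 m, cos φ = 0.632083): observed ΔN = 229.6 m, observed ΔE = 394.0 m.
Subtracting the expected shift leaves a residual of 229.6 − (197) = 32.6 m north and 394.0 − (428) = -34.0 m east.
Residual distance = √(32.6² + (-34.0)²) = 47.1 m.

47 m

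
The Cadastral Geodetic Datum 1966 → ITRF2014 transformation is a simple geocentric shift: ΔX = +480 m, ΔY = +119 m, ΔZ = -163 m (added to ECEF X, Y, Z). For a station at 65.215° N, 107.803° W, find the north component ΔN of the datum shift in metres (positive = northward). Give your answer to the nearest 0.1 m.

ΔN = 167.8 m

At φ = 65.215°, λ = -107.803°: sin φ = 0.907887, cos φ = 0.419214, sin λ = -0.952113, cos λ = -0.305745.
ΔN = −sin φ cos λ·ΔX − sin φ sin λ·ΔY + cos φ·ΔZ = −(0.907887)(-0.305745)(480) − (0.907887)(-0.952113)(119) + (0.419214)(-163) = 167.77 m.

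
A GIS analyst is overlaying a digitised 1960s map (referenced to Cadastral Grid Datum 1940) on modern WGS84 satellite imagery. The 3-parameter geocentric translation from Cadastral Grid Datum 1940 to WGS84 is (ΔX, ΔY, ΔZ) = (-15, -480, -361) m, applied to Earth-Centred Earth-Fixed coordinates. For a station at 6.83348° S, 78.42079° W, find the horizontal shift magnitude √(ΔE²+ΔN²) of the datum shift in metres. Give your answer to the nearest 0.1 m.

The local east axis at (φ, λ) is (−sin λ, cos λ, 0), so ΔE = −sin(-78.42079°)·(-15) + cos(-78.42079°)·(-480) = -111.04 m.
The local north axis is (−sin φ cos λ, −sin φ sin λ, cos φ), giving ΔN = -0.358 + 55.950 − 358.436 = -302.84 m.
Horizontal magnitude = √(ΔE² + ΔN²) = √((-111.04)² + (-302.84)²) = 322.56 m.

322.6 m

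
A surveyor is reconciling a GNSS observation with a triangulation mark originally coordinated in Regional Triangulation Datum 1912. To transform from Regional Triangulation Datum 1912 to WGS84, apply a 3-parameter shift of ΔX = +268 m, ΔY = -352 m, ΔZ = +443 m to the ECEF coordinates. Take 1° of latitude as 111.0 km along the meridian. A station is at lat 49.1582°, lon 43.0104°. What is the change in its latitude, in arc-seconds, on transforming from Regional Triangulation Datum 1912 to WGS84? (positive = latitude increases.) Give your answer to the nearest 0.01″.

Δφ = 10.48″

sin φ = 0.756518, cos φ = 0.653973, sin λ = 0.682131, cos λ = 0.731230.
North component: ΔN = −sin φ cos λ·ΔX − sin φ sin λ·ΔY + cos φ·ΔZ = −(0.756518)(0.731230)(268) − (0.756518)(0.682131)(-352) + (0.653973)(443) = 323.10 m.
1° of latitude spans 111000 m, so Δφ = 323.10 / 111000 × 3600 = 10.479″.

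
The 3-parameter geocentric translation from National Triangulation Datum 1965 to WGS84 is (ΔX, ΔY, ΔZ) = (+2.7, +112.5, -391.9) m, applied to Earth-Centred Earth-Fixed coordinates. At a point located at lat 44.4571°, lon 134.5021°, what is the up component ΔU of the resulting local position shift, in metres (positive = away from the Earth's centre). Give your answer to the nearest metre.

ΔU = -219 m

The local up (radial) axis is (cos φ cos λ, cos φ sin λ, sin φ), giving ΔU = -1.351 + 57.272 − 274.477 = -218.56 m.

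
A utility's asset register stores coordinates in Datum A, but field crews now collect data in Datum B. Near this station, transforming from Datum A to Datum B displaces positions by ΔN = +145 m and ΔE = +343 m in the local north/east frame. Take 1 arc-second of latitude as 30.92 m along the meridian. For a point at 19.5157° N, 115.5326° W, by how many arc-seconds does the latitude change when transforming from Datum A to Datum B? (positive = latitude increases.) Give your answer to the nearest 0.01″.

Δφ = 4.69″

1″ of latitude = 30.92 m, so Δφ = 145.0 / 30.92 = 4.690″.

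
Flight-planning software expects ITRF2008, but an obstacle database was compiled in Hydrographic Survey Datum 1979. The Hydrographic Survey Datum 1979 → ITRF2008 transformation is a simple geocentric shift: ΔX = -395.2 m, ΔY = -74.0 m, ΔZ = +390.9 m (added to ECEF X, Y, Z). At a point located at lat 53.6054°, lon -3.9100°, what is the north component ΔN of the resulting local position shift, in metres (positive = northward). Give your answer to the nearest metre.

ΔN = 545 m

At φ = 53.6054°, λ = -3.9100°: sin φ = 0.804950, cos φ = 0.593343, sin λ = -0.068189, cos λ = 0.997672.
ΔN = −sin φ cos λ·ΔX − sin φ sin λ·ΔY + cos φ·ΔZ = −(0.804950)(0.997672)(-395.2) − (0.804950)(-0.068189)(-74.0) + (0.593343)(390.9) = 545.25 m.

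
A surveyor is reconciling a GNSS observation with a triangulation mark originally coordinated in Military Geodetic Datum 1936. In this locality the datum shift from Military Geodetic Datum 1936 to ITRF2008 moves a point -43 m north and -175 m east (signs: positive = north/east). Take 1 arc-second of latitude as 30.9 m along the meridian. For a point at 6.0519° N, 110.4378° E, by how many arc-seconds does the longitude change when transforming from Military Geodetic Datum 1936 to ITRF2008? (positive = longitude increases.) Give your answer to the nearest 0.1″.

At latitude 6.0519°, cos φ = 0.994427.
1″ of longitude at this latitude = 30.90 × cos φ = 30.7278 m, so Δλ = -175.0 / 30.7278 = -5.695″.

Δλ = -5.7″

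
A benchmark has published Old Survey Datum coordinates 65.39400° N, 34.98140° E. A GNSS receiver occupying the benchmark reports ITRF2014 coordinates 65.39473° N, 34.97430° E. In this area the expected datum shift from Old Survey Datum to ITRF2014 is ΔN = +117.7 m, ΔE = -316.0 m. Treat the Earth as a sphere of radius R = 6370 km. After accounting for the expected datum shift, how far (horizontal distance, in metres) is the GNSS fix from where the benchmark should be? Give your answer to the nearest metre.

39 m

Observed coordinate differences: Δφ = +0.00073°, Δλ = -0.00710°.
Converting to metres (1° lat = 111177 m, cos φ = 0.416376): observed ΔN = 81.2 m, observed ΔE = -328.7 m.
Subtracting the expected shift leaves a residual of 81.2 − (117.7) = -36.5 m north and -328.7 − (-316.0) = -12.7 m east.
Residual distance = √((-36.5)² + (-12.7)²) = 38.7 m.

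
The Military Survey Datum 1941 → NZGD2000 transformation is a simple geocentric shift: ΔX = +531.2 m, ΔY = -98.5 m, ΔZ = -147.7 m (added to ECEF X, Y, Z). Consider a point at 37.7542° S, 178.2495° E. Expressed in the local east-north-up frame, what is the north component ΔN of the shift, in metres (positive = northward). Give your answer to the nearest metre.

ΔN = -444 m

At φ = -37.7542°, λ = 178.2495°: sin φ = -0.612275, cos φ = 0.790645, sin λ = 0.030547, cos λ = -0.999533.
ΔN = −sin φ cos λ·ΔX − sin φ sin λ·ΔY + cos φ·ΔZ = −(-0.612275)(-0.999533)(531.2) − (-0.612275)(0.030547)(-98.5) + (0.790645)(-147.7) = -443.71 m.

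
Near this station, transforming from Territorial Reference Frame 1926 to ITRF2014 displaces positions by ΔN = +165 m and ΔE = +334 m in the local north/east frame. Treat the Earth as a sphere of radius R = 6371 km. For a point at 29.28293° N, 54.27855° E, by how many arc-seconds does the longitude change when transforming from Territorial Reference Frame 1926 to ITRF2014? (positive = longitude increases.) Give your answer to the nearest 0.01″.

At latitude 29.28293°, cos φ = 0.872215.
One radian of longitude at latitude φ spans R cos φ, so Δλ = ΔE / (R cos φ) = 334.0 / (6371000 × 0.872215) = 6.0106e-05 rad = 12.398″.

Δλ = 12.40″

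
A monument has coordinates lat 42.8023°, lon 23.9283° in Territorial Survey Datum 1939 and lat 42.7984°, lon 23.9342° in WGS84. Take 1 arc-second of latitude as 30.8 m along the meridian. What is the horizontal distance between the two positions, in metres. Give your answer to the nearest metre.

Δφ = 42.7984° − 42.8023° = -0.0039°; Δλ = 23.9342° − 23.9283° = +0.0059°.
1° of latitude = 3600 × 30.80 = 110880 m.
ΔN = Δφ × 110880 = -432.4 m; ΔE = Δλ × 110880 × cos(42.8023°) = +0.0059 × 110880 × 0.733703 = 480.0 m.
Distance = √(ΔE² + ΔN²) = √(480.0² + (-432.4)²) = 646.0 m.

646 m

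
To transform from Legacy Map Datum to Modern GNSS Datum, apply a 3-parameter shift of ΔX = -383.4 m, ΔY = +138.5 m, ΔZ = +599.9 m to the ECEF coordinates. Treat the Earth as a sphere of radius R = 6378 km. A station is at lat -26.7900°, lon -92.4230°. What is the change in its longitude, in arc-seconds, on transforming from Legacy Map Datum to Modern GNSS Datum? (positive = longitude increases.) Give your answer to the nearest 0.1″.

Δλ = -14.1″

sin φ = -0.450722, cos φ = 0.892664, sin λ = -0.999106, cos λ = -0.042277.
East component: ΔE = −sin λ·ΔX + cos λ·ΔY = −(-0.999106)(-383.4) + (-0.042277)(138.5) = -388.91 m.
1° of latitude spans πR/180 = 111317 m; at latitude φ, 1° of longitude spans that × cos φ = 99368.8 m, so Δλ = -388.91 / 99368.8 × 3600 = -14.090″.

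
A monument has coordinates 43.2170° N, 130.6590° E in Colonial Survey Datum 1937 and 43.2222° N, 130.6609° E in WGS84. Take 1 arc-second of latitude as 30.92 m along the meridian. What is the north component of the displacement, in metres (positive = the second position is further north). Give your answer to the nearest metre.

ΔN = 579 m

Δφ = 43.2222° − 43.2170° = +0.0052°; Δλ = 130.6609° − 130.6590° = +0.0019°.
1° of latitude = 3600 × 30.92 = 111312 m.
ΔN = Δφ × 111312 = 578.8 m; ΔE = Δλ × 111312 × cos(43.2170°) = +0.0019 × 111312 × 0.728765 = 154.1 m.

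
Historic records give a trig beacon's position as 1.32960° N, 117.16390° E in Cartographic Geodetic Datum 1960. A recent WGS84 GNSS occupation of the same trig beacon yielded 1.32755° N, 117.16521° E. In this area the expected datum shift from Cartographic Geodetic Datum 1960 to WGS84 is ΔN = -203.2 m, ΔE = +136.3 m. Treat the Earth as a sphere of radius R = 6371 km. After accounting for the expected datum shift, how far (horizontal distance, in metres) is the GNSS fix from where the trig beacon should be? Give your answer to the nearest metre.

26 m

Observed coordinate differences: Δφ = -0.00205°, Δλ = +0.00131°.
Converting to metres (1° lat = 111195 m, cos φ = 0.999731): observed ΔN = -227.9 m, observed ΔE = 145.6 m.
Subtracting the expected shift leaves a residual of -227.9 − (-203.2) = -24.7 m north and 145.6 − (136.3) = 9.3 m east.
Residual distance = √((-24.7)² + 9.3²) = 26.4 m.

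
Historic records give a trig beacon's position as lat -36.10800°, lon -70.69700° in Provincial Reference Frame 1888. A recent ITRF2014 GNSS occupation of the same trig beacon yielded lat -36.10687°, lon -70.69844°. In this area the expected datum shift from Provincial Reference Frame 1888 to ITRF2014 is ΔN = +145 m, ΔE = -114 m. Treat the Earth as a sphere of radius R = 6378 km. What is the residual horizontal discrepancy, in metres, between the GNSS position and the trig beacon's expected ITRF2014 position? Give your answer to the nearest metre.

25 m

Observed coordinate differences: Δφ = +0.00113°, Δλ = -0.00144°.
Converting to metres (1° lat = 111317 m, cos φ = 0.807908): observed ΔN = 125.8 m, observed ΔE = -129.5 m.
Subtracting the expected shift leaves a residual of 125.8 − (145) = -19.2 m north and -129.5 − (-114) = -15.5 m east.
Residual distance = √((-19.2)² + (-15.5)²) = 24.7 m.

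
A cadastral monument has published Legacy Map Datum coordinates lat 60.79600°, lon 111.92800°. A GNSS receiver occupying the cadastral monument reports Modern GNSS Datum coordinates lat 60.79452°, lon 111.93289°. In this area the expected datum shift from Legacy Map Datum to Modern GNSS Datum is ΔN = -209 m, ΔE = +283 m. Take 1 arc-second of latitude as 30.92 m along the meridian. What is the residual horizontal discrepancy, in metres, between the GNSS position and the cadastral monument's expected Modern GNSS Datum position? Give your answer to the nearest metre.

Observed coordinate differences: Δφ = -0.00148°, Δλ = +0.00489°.
Converting to metres (1° lat = 111312 m, cos φ = 0.487921): observed ΔN = -164.7 m, observed ΔE = 265.6 m.
Subtracting the expected shift leaves a residual of -164.7 − (-209) = 44.3 m north and 265.6 − (283) = -17.4 m east.
Residual distance = √(44.3² + (-17.4)²) = 47.6 m.

48 m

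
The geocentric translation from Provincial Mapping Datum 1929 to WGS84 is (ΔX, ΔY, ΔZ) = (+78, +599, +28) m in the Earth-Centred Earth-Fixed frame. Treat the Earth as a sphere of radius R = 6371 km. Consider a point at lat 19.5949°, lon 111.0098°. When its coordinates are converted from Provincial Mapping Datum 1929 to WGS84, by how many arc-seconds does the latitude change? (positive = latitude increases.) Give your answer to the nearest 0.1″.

Δφ = -4.9″

sin φ = 0.335368, cos φ = 0.942087, sin λ = 0.933519, cos λ = -0.358528.
North component: ΔN = −sin φ cos λ·ΔX − sin φ sin λ·ΔY + cos φ·ΔZ = −(0.335368)(-0.358528)(78) − (0.335368)(0.933519)(599) + (0.942087)(28) = -151.77 m.
1° of latitude spans πR/180 = 111195 m, so Δφ = -151.77 / 111195 × 3600 = -4.914″.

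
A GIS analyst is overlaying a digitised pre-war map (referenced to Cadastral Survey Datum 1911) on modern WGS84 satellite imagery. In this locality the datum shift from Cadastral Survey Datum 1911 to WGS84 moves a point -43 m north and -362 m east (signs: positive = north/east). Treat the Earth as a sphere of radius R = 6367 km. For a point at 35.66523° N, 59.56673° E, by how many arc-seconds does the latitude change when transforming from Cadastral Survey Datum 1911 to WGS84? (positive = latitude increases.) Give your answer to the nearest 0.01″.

Δφ = -1.39″

On a sphere of radius R, 1 rad of latitude = R, so Δφ = ΔN / R = -43.0 / 6367000 = -6.7536e-06 rad = -1.393″.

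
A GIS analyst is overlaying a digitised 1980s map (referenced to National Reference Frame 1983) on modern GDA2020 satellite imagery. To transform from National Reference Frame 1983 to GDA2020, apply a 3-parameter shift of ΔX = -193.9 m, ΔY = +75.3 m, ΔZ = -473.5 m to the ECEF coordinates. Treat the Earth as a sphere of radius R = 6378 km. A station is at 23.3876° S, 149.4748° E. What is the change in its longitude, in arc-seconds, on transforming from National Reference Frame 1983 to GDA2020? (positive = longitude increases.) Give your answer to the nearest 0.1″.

Δλ = 1.2″

sin φ = -0.396949, cos φ = 0.917841, sin λ = 0.507917, cos λ = -0.861406.
East component: ΔE = −sin λ·ΔX + cos λ·ΔY = −(0.507917)(-193.9) + (-0.861406)(75.3) = 33.62 m.
1° of latitude spans πR/180 = 111317 m; at latitude φ, 1° of longitude spans that × cos φ = 102171.3 m, so Δλ = 33.62 / 102171.3 × 3600 = 1.185″.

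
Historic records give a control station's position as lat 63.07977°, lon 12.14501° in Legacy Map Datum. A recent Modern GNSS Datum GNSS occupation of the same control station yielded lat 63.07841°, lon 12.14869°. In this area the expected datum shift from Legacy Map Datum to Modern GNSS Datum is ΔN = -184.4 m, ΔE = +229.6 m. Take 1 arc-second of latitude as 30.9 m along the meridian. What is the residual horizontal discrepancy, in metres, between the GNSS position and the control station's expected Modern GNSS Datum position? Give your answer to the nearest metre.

55 m

Observed coordinate differences: Δφ = -0.00136°, Δλ = +0.00368°.
Converting to metres (1° lat = 111240 m, cos φ = 0.452750): observed ΔN = -151.3 m, observed ΔE = 185.3 m.
Subtracting the expected shift leaves a residual of -151.3 − (-184.4) = 33.1 m north and 185.3 − (229.6) = -44.3 m east.
Residual distance = √(33.1² + (-44.3)²) = 55.3 m.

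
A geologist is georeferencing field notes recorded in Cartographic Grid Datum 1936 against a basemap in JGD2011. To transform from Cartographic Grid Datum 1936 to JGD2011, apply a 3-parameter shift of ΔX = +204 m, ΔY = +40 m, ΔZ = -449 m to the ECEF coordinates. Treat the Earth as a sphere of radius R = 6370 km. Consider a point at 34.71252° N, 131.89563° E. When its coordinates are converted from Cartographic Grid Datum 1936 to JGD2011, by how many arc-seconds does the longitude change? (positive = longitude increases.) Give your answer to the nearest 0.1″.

Δλ = -7.0″

sin φ = 0.569459, cos φ = 0.822020, sin λ = 0.744362, cos λ = -0.667776.
East component: ΔE = −sin λ·ΔX + cos λ·ΔY = −(0.744362)(204) + (-0.667776)(40) = -178.56 m.
1° of latitude spans πR/180 = 111177 m; at latitude φ, 1° of longitude spans that × cos φ = 91390.1 m, so Δλ = -178.56 / 91390.1 × 3600 = -7.034″.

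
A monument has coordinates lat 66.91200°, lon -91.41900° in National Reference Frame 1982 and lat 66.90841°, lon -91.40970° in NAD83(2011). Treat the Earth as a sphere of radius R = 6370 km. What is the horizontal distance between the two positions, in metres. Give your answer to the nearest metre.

569 m

Δφ = 66.90841° − 66.91200° = -0.00359°; Δλ = -91.40970° − -91.41900° = +0.00930°.
1° along a meridian = πR/180 = 111177 m.
ΔN = Δφ × 111177 = -399.1 m; ΔE = Δλ × 111177 × cos(66.91200°) = +0.00930 × 111177 × 0.392144 = 405.5 m.
Distance = √(ΔE² + ΔN²) = √(405.5² + (-399.1)²) = 568.9 m.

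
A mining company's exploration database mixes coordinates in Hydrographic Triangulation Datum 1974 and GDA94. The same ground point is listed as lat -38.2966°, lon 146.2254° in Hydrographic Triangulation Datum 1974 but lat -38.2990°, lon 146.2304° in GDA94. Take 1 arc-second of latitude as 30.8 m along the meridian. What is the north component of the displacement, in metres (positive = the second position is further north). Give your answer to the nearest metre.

Δφ = -38.2990° − -38.2966° = -0.0024°; Δλ = 146.2304° − 146.2254° = +0.0050°.
1° of latitude = 3600 × 30.80 = 110880 m.
ΔN = Δφ × 110880 = -266.1 m; ΔE = Δλ × 110880 × cos(-38.2966°) = +0.0050 × 110880 × 0.784813 = 435.1 m.

ΔN = -266 m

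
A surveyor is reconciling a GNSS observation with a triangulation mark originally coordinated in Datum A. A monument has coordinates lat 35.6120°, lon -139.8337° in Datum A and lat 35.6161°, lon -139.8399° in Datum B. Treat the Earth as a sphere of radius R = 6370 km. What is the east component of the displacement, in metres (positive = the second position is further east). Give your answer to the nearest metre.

Δφ = 35.6161° − 35.6120° = +0.0041°; Δλ = -139.8399° − -139.8337° = -0.0062°.
1° along a meridian = πR/180 = 111177 m.
ΔN = Δφ × 111177 = 455.8 m; ΔE = Δλ × 111177 × cos(35.6120°) = -0.0062 × 111177 × 0.812979 = -560.4 m.

ΔE = -560 m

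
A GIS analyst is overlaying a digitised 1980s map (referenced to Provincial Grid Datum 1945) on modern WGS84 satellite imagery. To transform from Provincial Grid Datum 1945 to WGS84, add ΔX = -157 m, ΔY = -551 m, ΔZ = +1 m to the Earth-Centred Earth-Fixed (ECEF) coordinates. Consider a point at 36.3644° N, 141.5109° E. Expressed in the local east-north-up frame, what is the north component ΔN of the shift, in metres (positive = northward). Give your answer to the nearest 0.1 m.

ΔN = 131.3 m

At φ = 36.3644°, λ = 141.5109°: sin φ = 0.592919, cos φ = 0.805262, sin λ = 0.622366, cos λ = -0.782727.
ΔN = −sin φ cos λ·ΔX − sin φ sin λ·ΔY + cos φ·ΔZ = −(0.592919)(-0.782727)(-157) − (0.592919)(0.622366)(-551) + (0.805262)(1) = 131.27 m.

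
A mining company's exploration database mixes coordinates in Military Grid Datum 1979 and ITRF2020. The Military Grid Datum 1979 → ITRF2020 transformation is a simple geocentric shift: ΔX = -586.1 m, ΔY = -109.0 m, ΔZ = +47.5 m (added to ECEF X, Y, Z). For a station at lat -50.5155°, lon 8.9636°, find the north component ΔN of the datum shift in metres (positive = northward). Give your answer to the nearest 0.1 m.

The local north axis is (−sin φ cos λ, −sin φ sin λ, cos φ), giving ΔN = -446.826 − 13.107 + 30.204 = -429.73 m.

ΔN = -429.7 m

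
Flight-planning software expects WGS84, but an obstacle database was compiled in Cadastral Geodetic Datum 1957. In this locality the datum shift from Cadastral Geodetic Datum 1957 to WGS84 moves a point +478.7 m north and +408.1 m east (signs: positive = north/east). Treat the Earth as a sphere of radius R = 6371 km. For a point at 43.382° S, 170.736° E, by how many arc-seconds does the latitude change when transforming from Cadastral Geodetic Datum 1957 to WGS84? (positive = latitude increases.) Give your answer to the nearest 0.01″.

On a sphere of radius R, 1 rad of latitude = R, so Δφ = ΔN / R = 478.7 / 6371000 = 7.5137e-05 rad = 15.498″.

Δφ = 15.50″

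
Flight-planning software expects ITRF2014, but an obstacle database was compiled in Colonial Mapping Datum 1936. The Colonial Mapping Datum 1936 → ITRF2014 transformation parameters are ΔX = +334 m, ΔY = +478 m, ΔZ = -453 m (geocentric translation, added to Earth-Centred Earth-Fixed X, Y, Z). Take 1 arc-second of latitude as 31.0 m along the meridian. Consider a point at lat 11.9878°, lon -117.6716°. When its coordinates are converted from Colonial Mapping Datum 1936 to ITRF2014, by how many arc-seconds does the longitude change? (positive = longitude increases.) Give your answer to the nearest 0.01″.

Δλ = 2.43″

sin φ = 0.207703, cos φ = 0.978192, sin λ = -0.885624, cos λ = -0.464403.
East component: ΔE = −sin λ·ΔX + cos λ·ΔY = −(-0.885624)(334) + (-0.464403)(478) = 73.81 m.
1° of latitude spans 3600 × 31.00 = 111600 m; at latitude φ, 1° of longitude spans that × cos φ = 109166.2 m, so Δλ = 73.81 / 109166.2 × 3600 = 2.434″.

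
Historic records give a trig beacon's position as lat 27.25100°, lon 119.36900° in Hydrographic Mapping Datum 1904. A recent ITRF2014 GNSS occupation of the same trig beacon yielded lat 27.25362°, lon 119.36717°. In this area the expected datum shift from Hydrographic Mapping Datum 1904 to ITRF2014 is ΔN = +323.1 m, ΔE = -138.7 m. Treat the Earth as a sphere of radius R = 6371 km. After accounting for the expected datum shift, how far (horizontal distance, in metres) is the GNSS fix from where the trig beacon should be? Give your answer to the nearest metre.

Observed coordinate differences: Δφ = +0.00262°, Δλ = -0.00183°.
Converting to metres (1° lat = 111195 m, cos φ = 0.889009): observed ΔN = 291.3 m, observed ΔE = -180.9 m.
Subtracting the expected shift leaves a residual of 291.3 − (323.1) = -31.8 m north and -180.9 − (-138.7) = -42.2 m east.
Residual distance = √((-31.8)² + (-42.2)²) = 52.8 m.

53 m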